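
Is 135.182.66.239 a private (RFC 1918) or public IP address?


RFC 1918 private ranges:
  10.0.0.0/8 (10.0.0.0 - 10.255.255.255)
  172.16.0.0/12 (172.16.0.0 - 172.31.255.255)
  192.168.0.0/16 (192.168.0.0 - 192.168.255.255)
Public (not in any RFC 1918 range)


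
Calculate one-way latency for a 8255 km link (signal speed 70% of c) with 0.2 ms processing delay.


Speed = 0.7 * 3e5 km/s = 210000 km/s
Propagation delay = 8255 / 210000 = 0.0393 s = 39.3095 ms
Processing delay = 0.2 ms
Total one-way latency = 39.5095 ms


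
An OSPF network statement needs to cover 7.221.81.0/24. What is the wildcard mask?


Subnet mask: 255.255.255.0
Wildcard = 255.255.255.255 - subnet mask
255 - 255 = 0
255 - 255 = 0
255 - 255 = 0
255 - 0 = 255
Wildcard: 0.0.0.255


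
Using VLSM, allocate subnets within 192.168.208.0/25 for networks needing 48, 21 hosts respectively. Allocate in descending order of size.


48 hosts -> /26 (62 usable): 192.168.208.0/26
21 hosts -> /27 (30 usable): 192.168.208.64/27
Allocation: 192.168.208.0/26 (48 hosts, 62 usable); 192.168.208.64/27 (21 hosts, 30 usable)


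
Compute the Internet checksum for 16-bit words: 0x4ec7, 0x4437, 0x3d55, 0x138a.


Sum all words (with carry folding):
+ 0x4ec7 = 0x4ec7
+ 0x4437 = 0x92fe
+ 0x3d55 = 0xd053
+ 0x138a = 0xe3dd
One's complement: ~0xe3dd
Checksum = 0x1c22


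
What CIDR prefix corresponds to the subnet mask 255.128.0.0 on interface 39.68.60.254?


Binary: 11111111.10000000.00000000.00000000
Count leading 1s
Prefix: /9


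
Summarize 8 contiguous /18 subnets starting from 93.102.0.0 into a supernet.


Original prefix: /18
Number of subnets: 8 = 2^3
New prefix = 18 - 3 = 15
Supernet: 93.102.0.0/15


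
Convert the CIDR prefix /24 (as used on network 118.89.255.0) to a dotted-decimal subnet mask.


/24 means 24 network bits, 8 host bits
Binary: 11111111111111111111111100000000
Mask: 255.255.255.0


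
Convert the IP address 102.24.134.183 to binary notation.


102 = 01100110
24 = 00011000
134 = 10000110
183 = 10110111
Binary: 01100110.00011000.10000110.10110111


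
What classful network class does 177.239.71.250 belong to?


First octet: 177
Binary: 10110001
10xxxxxx -> Class B (128-191)
Class B, default mask 255.255.0.0 (/16)


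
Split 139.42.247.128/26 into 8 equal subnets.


New prefix = 26 + 3 = 29
Each subnet has 8 addresses
  139.42.247.128/29
  139.42.247.136/29
  139.42.247.144/29
  139.42.247.152/29
  139.42.247.160/29
  139.42.247.168/29
  139.42.247.176/29
  139.42.247.184/29
Subnets: 139.42.247.128/29, 139.42.247.136/29, 139.42.247.144/29, 139.42.247.152/29, 139.42.247.160/29, 139.42.247.168/29, 139.42.247.176/29, 139.42.247.184/29


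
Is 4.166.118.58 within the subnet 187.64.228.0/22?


Subnet network: 187.64.228.0
Test IP AND mask: 4.166.116.0
No, 4.166.118.58 is not in 187.64.228.0/22


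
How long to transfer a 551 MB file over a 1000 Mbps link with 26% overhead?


Effective throughput = 1000 * (1 - 26/100) = 740 Mbps
File size in Mb = 551 * 8 = 4408 Mb
Time = 4408 / 740
Time = 5.9568 seconds


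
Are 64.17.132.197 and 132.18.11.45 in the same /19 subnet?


Mask: 255.255.224.0
64.17.132.197 AND mask = 64.17.128.0
132.18.11.45 AND mask = 132.18.0.0
No, different subnets (64.17.128.0 vs 132.18.0.0)


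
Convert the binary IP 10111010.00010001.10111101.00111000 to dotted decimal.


10111010 = 186
00010001 = 17
10111101 = 189
00111000 = 56
IP: 186.17.189.56


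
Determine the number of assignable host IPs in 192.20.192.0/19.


Host bits = 32 - 19 = 13
Total addresses = 2^13 = 8192
Usable = total - 2 (network and broadcast)
Usable hosts: 8190


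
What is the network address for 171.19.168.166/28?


IP:   10101011.00010011.10101000.10100110
Mask: 11111111.11111111.11111111.11110000
AND operation:
Net:  10101011.00010011.10101000.10100000
Network: 171.19.168.160/28


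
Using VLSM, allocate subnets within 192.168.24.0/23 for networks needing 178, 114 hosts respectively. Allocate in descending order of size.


178 hosts -> /24 (254 usable): 192.168.24.0/24
114 hosts -> /25 (126 usable): 192.168.25.0/25
Allocation: 192.168.24.0/24 (178 hosts, 254 usable); 192.168.25.0/25 (114 hosts, 126 usable)


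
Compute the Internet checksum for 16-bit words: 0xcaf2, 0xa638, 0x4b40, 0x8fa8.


Sum all words (with carry folding):
+ 0xcaf2 = 0xcaf2
+ 0xa638 = 0x712b
+ 0x4b40 = 0xbc6b
+ 0x8fa8 = 0x4c14
One's complement: ~0x4c14
Checksum = 0xb3eb


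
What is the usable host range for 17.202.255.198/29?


Network: 17.202.255.192
Broadcast: 17.202.255.199
First usable = network + 1
Last usable = broadcast - 1
Range: 17.202.255.193 to 17.202.255.198


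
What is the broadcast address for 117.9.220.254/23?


Network: 117.9.220.0/23
Host bits = 9
Set all host bits to 1:
Broadcast: 117.9.221.255


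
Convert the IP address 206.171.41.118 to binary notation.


206 = 11001110
171 = 10101011
41 = 00101001
118 = 01110110
Binary: 11001110.10101011.00101001.01110110


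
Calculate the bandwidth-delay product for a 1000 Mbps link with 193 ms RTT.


BDP = bandwidth * RTT
= 1000 Mbps * 193 ms
= 1000 * 1e6 * 193 / 1000 bits
= 193000000 bits
= 24125000 bytes
= 23559.5703 KB
BDP = 193000000 bits (24125000 bytes)


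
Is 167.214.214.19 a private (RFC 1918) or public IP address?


RFC 1918 private ranges:
  10.0.0.0/8 (10.0.0.0 - 10.255.255.255)
  172.16.0.0/12 (172.16.0.0 - 172.31.255.255)
  192.168.0.0/16 (192.168.0.0 - 192.168.255.255)
Public (not in any RFC 1918 range)


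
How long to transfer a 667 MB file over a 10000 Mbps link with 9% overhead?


Effective throughput = 10000 * (1 - 9/100) = 9100 Mbps
File size in Mb = 667 * 8 = 5336 Mb
Time = 5336 / 9100
Time = 0.5864 seconds


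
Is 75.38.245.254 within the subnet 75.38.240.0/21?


Subnet network: 75.38.240.0
Test IP AND mask: 75.38.240.0
Yes, 75.38.245.254 is in 75.38.240.0/21


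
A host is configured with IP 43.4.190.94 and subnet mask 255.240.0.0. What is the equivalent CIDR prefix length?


Binary: 11111111.11110000.00000000.00000000
Count leading 1s
Prefix: /12


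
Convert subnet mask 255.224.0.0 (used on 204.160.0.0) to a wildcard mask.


Subnet mask: 255.224.0.0
Wildcard = 255.255.255.255 - subnet mask
255 - 255 = 0
255 - 224 = 31
255 - 0 = 255
255 - 0 = 255
Wildcard: 0.31.255.255


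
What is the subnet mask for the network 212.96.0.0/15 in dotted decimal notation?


/15 means 15 network bits, 17 host bits
Binary: 11111111111111100000000000000000
Mask: 255.254.0.0


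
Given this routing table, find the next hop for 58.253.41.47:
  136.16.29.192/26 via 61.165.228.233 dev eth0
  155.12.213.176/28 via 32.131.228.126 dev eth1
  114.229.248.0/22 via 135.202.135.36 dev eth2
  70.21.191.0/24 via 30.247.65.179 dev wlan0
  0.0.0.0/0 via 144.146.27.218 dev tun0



Longest prefix match for 58.253.41.47:
  /26 136.16.29.192: no
  /28 155.12.213.176: no
  /22 114.229.248.0: no
  /24 70.21.191.0: no
  /0 0.0.0.0: MATCH
Selected: next-hop 144.146.27.218 via tun0 (matched /0)


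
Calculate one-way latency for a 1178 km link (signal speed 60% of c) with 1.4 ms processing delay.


Speed = 0.6 * 3e5 km/s = 180000 km/s
Propagation delay = 1178 / 180000 = 0.0065 s = 6.5444 ms
Processing delay = 1.4 ms
Total one-way latency = 7.9444 ms


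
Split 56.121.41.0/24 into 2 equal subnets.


New prefix = 24 + 1 = 25
Each subnet has 128 addresses
  56.121.41.0/25
  56.121.41.128/25
Subnets: 56.121.41.0/25, 56.121.41.128/25


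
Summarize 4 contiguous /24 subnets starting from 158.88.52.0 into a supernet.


Original prefix: /24
Number of subnets: 4 = 2^2
New prefix = 24 - 2 = 22
Supernet: 158.88.52.0/22


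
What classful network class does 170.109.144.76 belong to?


First octet: 170
Binary: 10101010
10xxxxxx -> Class B (128-191)
Class B, default mask 255.255.0.0 (/16)


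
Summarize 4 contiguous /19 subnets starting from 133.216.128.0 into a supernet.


Original prefix: /19
Number of subnets: 4 = 2^2
New prefix = 19 - 2 = 17
Supernet: 133.216.128.0/17


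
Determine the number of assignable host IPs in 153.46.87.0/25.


Host bits = 32 - 25 = 7
Total addresses = 2^7 = 128
Usable = total - 2 (network and broadcast)
Usable hosts: 126


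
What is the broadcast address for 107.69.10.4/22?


Network: 107.69.8.0/22
Host bits = 10
Set all host bits to 1:
Broadcast: 107.69.11.255


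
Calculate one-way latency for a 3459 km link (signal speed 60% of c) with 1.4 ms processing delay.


Speed = 0.6 * 3e5 km/s = 180000 km/s
Propagation delay = 3459 / 180000 = 0.0192 s = 19.2167 ms
Processing delay = 1.4 ms
Total one-way latency = 20.6167 ms


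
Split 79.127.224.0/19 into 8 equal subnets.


New prefix = 19 + 3 = 22
Each subnet has 1024 addresses
  79.127.224.0/22
  79.127.228.0/22
  79.127.232.0/22
  79.127.236.0/22
  79.127.240.0/22
  79.127.244.0/22
  79.127.248.0/22
  79.127.252.0/22
Subnets: 79.127.224.0/22, 79.127.228.0/22, 79.127.232.0/22, 79.127.236.0/22, 79.127.240.0/22, 79.127.244.0/22, 79.127.248.0/22, 79.127.252.0/22


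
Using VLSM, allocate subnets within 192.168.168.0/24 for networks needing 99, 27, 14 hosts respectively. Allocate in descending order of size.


99 hosts -> /25 (126 usable): 192.168.168.0/25
27 hosts -> /27 (30 usable): 192.168.168.128/27
14 hosts -> /28 (14 usable): 192.168.168.160/28
Allocation: 192.168.168.0/25 (99 hosts, 126 usable); 192.168.168.128/27 (27 hosts, 30 usable); 192.168.168.160/28 (14 hosts, 14 usable)


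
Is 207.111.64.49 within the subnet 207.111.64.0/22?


Subnet network: 207.111.64.0
Test IP AND mask: 207.111.64.0
Yes, 207.111.64.49 is in 207.111.64.0/22


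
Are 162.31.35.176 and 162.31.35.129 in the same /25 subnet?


Mask: 255.255.255.128
162.31.35.176 AND mask = 162.31.35.128
162.31.35.129 AND mask = 162.31.35.128
Yes, same subnet (162.31.35.128)


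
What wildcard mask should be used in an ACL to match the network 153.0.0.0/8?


Subnet mask: 255.0.0.0
Wildcard = 255.255.255.255 - subnet mask
255 - 255 = 0
255 - 0 = 255
255 - 0 = 255
255 - 0 = 255
Wildcard: 0.255.255.255


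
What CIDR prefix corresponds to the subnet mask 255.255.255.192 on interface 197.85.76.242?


Binary: 11111111.11111111.11111111.11000000
Count leading 1s
Prefix: /26


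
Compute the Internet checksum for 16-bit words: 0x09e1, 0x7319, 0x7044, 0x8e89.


Sum all words (with carry folding):
+ 0x09e1 = 0x09e1
+ 0x7319 = 0x7cfa
+ 0x7044 = 0xed3e
+ 0x8e89 = 0x7bc8
One's complement: ~0x7bc8
Checksum = 0x8437


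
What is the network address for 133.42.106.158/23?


IP:   10000101.00101010.01101010.10011110
Mask: 11111111.11111111.11111110.00000000
AND operation:
Net:  10000101.00101010.01101010.00000000
Network: 133.42.106.0/23


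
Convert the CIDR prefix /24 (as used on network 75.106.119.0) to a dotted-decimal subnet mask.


/24 means 24 network bits, 8 host bits
Binary: 11111111111111111111111100000000
Mask: 255.255.255.0


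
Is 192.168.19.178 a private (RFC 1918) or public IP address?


RFC 1918 private ranges:
  10.0.0.0/8 (10.0.0.0 - 10.255.255.255)
  172.16.0.0/12 (172.16.0.0 - 172.31.255.255)
  192.168.0.0/16 (192.168.0.0 - 192.168.255.255)
Private (in 192.168.0.0/16)


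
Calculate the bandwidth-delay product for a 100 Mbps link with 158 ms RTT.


BDP = bandwidth * RTT
= 100 Mbps * 158 ms
= 100 * 1e6 * 158 / 1000 bits
= 15800000 bits
= 1975000 bytes
= 1928.7109 KB
BDP = 15800000 bits (1975000 bytes)


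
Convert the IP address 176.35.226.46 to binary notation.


176 = 10110000
35 = 00100011
226 = 11100010
46 = 00101110
Binary: 10110000.00100011.11100010.00101110


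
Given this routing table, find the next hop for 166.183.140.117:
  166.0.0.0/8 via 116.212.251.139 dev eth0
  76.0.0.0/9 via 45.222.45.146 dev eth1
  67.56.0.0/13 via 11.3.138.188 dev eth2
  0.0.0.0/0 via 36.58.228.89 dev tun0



Longest prefix match for 166.183.140.117:
  /8 166.0.0.0: MATCH
  /9 76.0.0.0: no
  /13 67.56.0.0: no
  /0 0.0.0.0: MATCH
Selected: next-hop 116.212.251.139 via eth0 (matched /8)


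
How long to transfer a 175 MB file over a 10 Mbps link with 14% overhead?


Effective throughput = 10 * (1 - 14/100) = 8.6 Mbps
File size in Mb = 175 * 8 = 1400 Mb
Time = 1400 / 8.6
Time = 162.7907 seconds


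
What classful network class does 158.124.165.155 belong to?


First octet: 158
Binary: 10011110
10xxxxxx -> Class B (128-191)
Class B, default mask 255.255.0.0 (/16)


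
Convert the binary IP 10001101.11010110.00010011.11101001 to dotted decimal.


10001101 = 141
11010110 = 214
00010011 = 19
11101001 = 233
IP: 141.214.19.233


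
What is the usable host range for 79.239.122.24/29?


Network: 79.239.122.24
Broadcast: 79.239.122.31
First usable = network + 1
Last usable = broadcast - 1
Range: 79.239.122.25 to 79.239.122.30


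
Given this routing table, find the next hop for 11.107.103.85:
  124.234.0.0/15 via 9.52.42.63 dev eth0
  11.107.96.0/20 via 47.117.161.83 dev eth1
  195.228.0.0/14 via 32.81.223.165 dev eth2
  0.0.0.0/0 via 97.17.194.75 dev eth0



Longest prefix match for 11.107.103.85:
  /15 124.234.0.0: no
  /20 11.107.96.0: MATCH
  /14 195.228.0.0: no
  /0 0.0.0.0: MATCH
Selected: next-hop 47.117.161.83 via eth1 (matched /20)


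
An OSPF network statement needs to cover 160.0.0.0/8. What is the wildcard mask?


Subnet mask: 255.0.0.0
Wildcard = 255.255.255.255 - subnet mask
255 - 255 = 0
255 - 0 = 255
255 - 0 = 255
255 - 0 = 255
Wildcard: 0.255.255.255


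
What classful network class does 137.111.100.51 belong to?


First octet: 137
Binary: 10001001
10xxxxxx -> Class B (128-191)
Class B, default mask 255.255.0.0 (/16)


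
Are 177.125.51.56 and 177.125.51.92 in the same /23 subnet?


Mask: 255.255.254.0
177.125.51.56 AND mask = 177.125.50.0
177.125.51.92 AND mask = 177.125.50.0
Yes, same subnet (177.125.50.0)


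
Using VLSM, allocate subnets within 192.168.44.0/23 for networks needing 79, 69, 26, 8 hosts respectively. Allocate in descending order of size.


79 hosts -> /25 (126 usable): 192.168.44.0/25
69 hosts -> /25 (126 usable): 192.168.44.128/25
26 hosts -> /27 (30 usable): 192.168.45.0/27
8 hosts -> /28 (14 usable): 192.168.45.32/28
Allocation: 192.168.44.0/25 (79 hosts, 126 usable); 192.168.44.128/25 (69 hosts, 126 usable); 192.168.45.0/27 (26 hosts, 30 usable); 192.168.45.32/28 (8 hosts, 14 usable)


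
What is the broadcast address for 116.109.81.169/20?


Network: 116.109.80.0/20
Host bits = 12
Set all host bits to 1:
Broadcast: 116.109.95.255


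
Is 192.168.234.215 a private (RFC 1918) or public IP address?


RFC 1918 private ranges:
  10.0.0.0/8 (10.0.0.0 - 10.255.255.255)
  172.16.0.0/12 (172.16.0.0 - 172.31.255.255)
  192.168.0.0/16 (192.168.0.0 - 192.168.255.255)
Private (in 192.168.0.0/16)


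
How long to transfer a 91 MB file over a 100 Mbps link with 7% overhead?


Effective throughput = 100 * (1 - 7/100) = 93 Mbps
File size in Mb = 91 * 8 = 728 Mb
Time = 728 / 93
Time = 7.828 seconds


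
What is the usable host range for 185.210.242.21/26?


Network: 185.210.242.0
Broadcast: 185.210.242.63
First usable = network + 1
Last usable = broadcast - 1
Range: 185.210.242.1 to 185.210.242.62


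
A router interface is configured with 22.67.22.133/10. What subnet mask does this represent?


/10 means 10 network bits, 22 host bits
Binary: 11111111110000000000000000000000
Mask: 255.192.0.0


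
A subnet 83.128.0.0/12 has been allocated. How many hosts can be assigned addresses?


Host bits = 32 - 12 = 20
Total addresses = 2^20 = 1048576
Usable = total - 2 (network and broadcast)
Usable hosts: 1048574


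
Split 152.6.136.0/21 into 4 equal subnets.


New prefix = 21 + 2 = 23
Each subnet has 512 addresses
  152.6.136.0/23
  152.6.138.0/23
  152.6.140.0/23
  152.6.142.0/23
Subnets: 152.6.136.0/23, 152.6.138.0/23, 152.6.140.0/23, 152.6.142.0/23


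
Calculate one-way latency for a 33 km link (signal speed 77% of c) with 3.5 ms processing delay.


Speed = 0.77 * 3e5 km/s = 231000 km/s
Propagation delay = 33 / 231000 = 0.0001 s = 0.1429 ms
Processing delay = 3.5 ms
Total one-way latency = 3.6429 ms


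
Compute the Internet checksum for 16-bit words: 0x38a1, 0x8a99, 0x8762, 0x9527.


Sum all words (with carry folding):
+ 0x38a1 = 0x38a1
+ 0x8a99 = 0xc33a
+ 0x8762 = 0x4a9d
+ 0x9527 = 0xdfc4
One's complement: ~0xdfc4
Checksum = 0x203b


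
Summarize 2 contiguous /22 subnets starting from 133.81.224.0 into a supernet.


Original prefix: /22
Number of subnets: 2 = 2^1
New prefix = 22 - 1 = 21
Supernet: 133.81.224.0/21


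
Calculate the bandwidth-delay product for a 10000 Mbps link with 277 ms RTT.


BDP = bandwidth * RTT
= 10000 Mbps * 277 ms
= 10000 * 1e6 * 277 / 1000 bits
= 2770000000 bits
= 346250000 bytes
= 338134.7656 KB
BDP = 2770000000 bits (346250000 bytes)


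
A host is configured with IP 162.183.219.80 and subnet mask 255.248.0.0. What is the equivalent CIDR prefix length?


Binary: 11111111.11111000.00000000.00000000
Count leading 1s
Prefix: /13


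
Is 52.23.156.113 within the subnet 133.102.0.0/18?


Subnet network: 133.102.0.0
Test IP AND mask: 52.23.128.0
No, 52.23.156.113 is not in 133.102.0.0/18


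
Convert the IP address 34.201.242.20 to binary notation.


34 = 00100010
201 = 11001001
242 = 11110010
20 = 00010100
Binary: 00100010.11001001.11110010.00010100


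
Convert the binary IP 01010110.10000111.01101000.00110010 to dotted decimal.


01010110 = 86
10000111 = 135
01101000 = 104
00110010 = 50
IP: 86.135.104.50


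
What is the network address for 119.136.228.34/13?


IP:   01110111.10001000.11100100.00100010
Mask: 11111111.11111000.00000000.00000000
AND operation:
Net:  01110111.10001000.00000000.00000000
Network: 119.136.0.0/13


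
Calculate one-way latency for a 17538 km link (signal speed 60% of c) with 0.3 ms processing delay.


Speed = 0.6 * 3e5 km/s = 180000 km/s
Propagation delay = 17538 / 180000 = 0.0974 s = 97.4333 ms
Processing delay = 0.3 ms
Total one-way latency = 97.7333 ms


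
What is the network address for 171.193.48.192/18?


IP:   10101011.11000001.00110000.11000000
Mask: 11111111.11111111.11000000.00000000
AND operation:
Net:  10101011.11000001.00000000.00000000
Network: 171.193.0.0/18


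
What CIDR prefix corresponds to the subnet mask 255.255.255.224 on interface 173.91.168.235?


Binary: 11111111.11111111.11111111.11100000
Count leading 1s
Prefix: /27


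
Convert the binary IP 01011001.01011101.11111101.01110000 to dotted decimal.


01011001 = 89
01011101 = 93
11111101 = 253
01110000 = 112
IP: 89.93.253.112


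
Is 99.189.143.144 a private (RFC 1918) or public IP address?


RFC 1918 private ranges:
  10.0.0.0/8 (10.0.0.0 - 10.255.255.255)
  172.16.0.0/12 (172.16.0.0 - 172.31.255.255)
  192.168.0.0/16 (192.168.0.0 - 192.168.255.255)
Public (not in any RFC 1918 range)


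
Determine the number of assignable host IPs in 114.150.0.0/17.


Host bits = 32 - 17 = 15
Total addresses = 2^15 = 32768
Usable = total - 2 (network and broadcast)
Usable hosts: 32766


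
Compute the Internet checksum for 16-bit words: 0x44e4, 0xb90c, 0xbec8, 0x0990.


Sum all words (with carry folding):
+ 0x44e4 = 0x44e4
+ 0xb90c = 0xfdf0
+ 0xbec8 = 0xbcb9
+ 0x0990 = 0xc649
One's complement: ~0xc649
Checksum = 0x39b6


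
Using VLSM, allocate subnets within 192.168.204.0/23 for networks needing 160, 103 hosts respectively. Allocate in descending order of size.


160 hosts -> /24 (254 usable): 192.168.204.0/24
103 hosts -> /25 (126 usable): 192.168.205.0/25
Allocation: 192.168.204.0/24 (160 hosts, 254 usable); 192.168.205.0/25 (103 hosts, 126 usable)


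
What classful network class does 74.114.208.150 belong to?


First octet: 74
Binary: 01001010
0xxxxxxx -> Class A (1-126)
Class A, default mask 255.0.0.0 (/8)


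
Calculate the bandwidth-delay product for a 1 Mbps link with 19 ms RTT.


BDP = bandwidth * RTT
= 1 Mbps * 19 ms
= 1 * 1e6 * 19 / 1000 bits
= 19000 bits
= 2375 bytes
= 2.3193 KB
BDP = 19000 bits (2375 bytes)


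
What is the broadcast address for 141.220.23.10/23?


Network: 141.220.22.0/23
Host bits = 9
Set all host bits to 1:
Broadcast: 141.220.23.255


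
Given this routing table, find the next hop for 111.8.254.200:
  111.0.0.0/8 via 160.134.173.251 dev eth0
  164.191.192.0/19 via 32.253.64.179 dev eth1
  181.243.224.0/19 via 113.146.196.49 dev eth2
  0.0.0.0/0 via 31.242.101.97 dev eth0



Longest prefix match for 111.8.254.200:
  /8 111.0.0.0: MATCH
  /19 164.191.192.0: no
  /19 181.243.224.0: no
  /0 0.0.0.0: MATCH
Selected: next-hop 160.134.173.251 via eth0 (matched /8)


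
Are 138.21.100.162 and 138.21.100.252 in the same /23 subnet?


Mask: 255.255.254.0
138.21.100.162 AND mask = 138.21.100.0
138.21.100.252 AND mask = 138.21.100.0
Yes, same subnet (138.21.100.0)


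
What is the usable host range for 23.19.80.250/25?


Network: 23.19.80.128
Broadcast: 23.19.80.255
First usable = network + 1
Last usable = broadcast - 1
Range: 23.19.80.129 to 23.19.80.254


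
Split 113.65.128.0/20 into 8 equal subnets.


New prefix = 20 + 3 = 23
Each subnet has 512 addresses
  113.65.128.0/23
  113.65.130.0/23
  113.65.132.0/23
  113.65.134.0/23
  113.65.136.0/23
  113.65.138.0/23
  113.65.140.0/23
  113.65.142.0/23
Subnets: 113.65.128.0/23, 113.65.130.0/23, 113.65.132.0/23, 113.65.134.0/23, 113.65.136.0/23, 113.65.138.0/23, 113.65.140.0/23, 113.65.142.0/23


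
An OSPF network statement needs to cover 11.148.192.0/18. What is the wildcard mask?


Subnet mask: 255.255.192.0
Wildcard = 255.255.255.255 - subnet mask
255 - 255 = 0
255 - 255 = 0
255 - 192 = 63
255 - 0 = 255
Wildcard: 0.0.63.255


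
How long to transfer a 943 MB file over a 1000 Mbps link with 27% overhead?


Effective throughput = 1000 * (1 - 27/100) = 730 Mbps
File size in Mb = 943 * 8 = 7544 Mb
Time = 7544 / 730
Time = 10.3342 seconds


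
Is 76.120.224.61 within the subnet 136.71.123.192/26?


Subnet network: 136.71.123.192
Test IP AND mask: 76.120.224.0
No, 76.120.224.61 is not in 136.71.123.192/26


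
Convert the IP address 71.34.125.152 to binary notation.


71 = 01000111
34 = 00100010
125 = 01111101
152 = 10011000
Binary: 01000111.00100010.01111101.10011000


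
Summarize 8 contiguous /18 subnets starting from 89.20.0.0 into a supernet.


Original prefix: /18
Number of subnets: 8 = 2^3
New prefix = 18 - 3 = 15
Supernet: 89.20.0.0/15


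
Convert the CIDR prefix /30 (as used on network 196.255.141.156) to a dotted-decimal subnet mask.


/30 means 30 network bits, 2 host bits
Binary: 11111111111111111111111111111100
Mask: 255.255.255.252


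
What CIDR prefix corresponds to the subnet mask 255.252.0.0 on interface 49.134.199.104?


Binary: 11111111.11111100.00000000.00000000
Count leading 1s
Prefix: /14


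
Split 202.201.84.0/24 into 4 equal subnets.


New prefix = 24 + 2 = 26
Each subnet has 64 addresses
  202.201.84.0/26
  202.201.84.64/26
  202.201.84.128/26
  202.201.84.192/26
Subnets: 202.201.84.0/26, 202.201.84.64/26, 202.201.84.128/26, 202.201.84.192/26


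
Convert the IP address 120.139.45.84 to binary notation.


120 = 01111000
139 = 10001011
45 = 00101101
84 = 01010100
Binary: 01111000.10001011.00101101.01010100


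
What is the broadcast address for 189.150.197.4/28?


Network: 189.150.197.0/28
Host bits = 4
Set all host bits to 1:
Broadcast: 189.150.197.15


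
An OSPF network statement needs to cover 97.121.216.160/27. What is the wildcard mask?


Subnet mask: 255.255.255.224
Wildcard = 255.255.255.255 - subnet mask
255 - 255 = 0
255 - 255 = 0
255 - 255 = 0
255 - 224 = 31
Wildcard: 0.0.0.31


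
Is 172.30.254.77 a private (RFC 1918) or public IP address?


RFC 1918 private ranges:
  10.0.0.0/8 (10.0.0.0 - 10.255.255.255)
  172.16.0.0/12 (172.16.0.0 - 172.31.255.255)
  192.168.0.0/16 (192.168.0.0 - 192.168.255.255)
Private (in 172.16.0.0/12)


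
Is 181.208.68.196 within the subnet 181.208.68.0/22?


Subnet network: 181.208.68.0
Test IP AND mask: 181.208.68.0
Yes, 181.208.68.196 is in 181.208.68.0/22


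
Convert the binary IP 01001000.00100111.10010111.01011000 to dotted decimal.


01001000 = 72
00100111 = 39
10010111 = 151
01011000 = 88
IP: 72.39.151.88


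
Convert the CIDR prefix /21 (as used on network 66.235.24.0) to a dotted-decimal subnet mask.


/21 means 21 network bits, 11 host bits
Binary: 11111111111111111111100000000000
Mask: 255.255.248.0


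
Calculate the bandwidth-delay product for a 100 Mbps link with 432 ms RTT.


BDP = bandwidth * RTT
= 100 Mbps * 432 ms
= 100 * 1e6 * 432 / 1000 bits
= 43200000 bits
= 5400000 bytes
= 5273.4375 KB
BDP = 43200000 bits (5400000 bytes)


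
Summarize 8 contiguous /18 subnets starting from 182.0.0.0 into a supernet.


Original prefix: /18
Number of subnets: 8 = 2^3
New prefix = 18 - 3 = 15
Supernet: 182.0.0.0/15


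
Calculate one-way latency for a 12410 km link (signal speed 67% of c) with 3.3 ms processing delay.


Speed = 0.67 * 3e5 km/s = 201000 km/s
Propagation delay = 12410 / 201000 = 0.0617 s = 61.7413 ms
Processing delay = 3.3 ms
Total one-way latency = 65.0413 ms


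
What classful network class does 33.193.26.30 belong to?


First octet: 33
Binary: 00100001
0xxxxxxx -> Class A (1-126)
Class A, default mask 255.0.0.0 (/8)


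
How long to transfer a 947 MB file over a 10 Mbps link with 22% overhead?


Effective throughput = 10 * (1 - 22/100) = 7.8 Mbps
File size in Mb = 947 * 8 = 7576 Mb
Time = 7576 / 7.8
Time = 971.2821 seconds


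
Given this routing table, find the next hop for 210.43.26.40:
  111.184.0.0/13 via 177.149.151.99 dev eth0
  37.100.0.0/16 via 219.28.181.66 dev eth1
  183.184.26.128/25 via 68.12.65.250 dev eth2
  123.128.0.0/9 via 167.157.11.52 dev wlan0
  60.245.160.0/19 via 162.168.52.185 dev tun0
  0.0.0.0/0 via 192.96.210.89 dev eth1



Longest prefix match for 210.43.26.40:
  /13 111.184.0.0: no
  /16 37.100.0.0: no
  /25 183.184.26.128: no
  /9 123.128.0.0: no
  /19 60.245.160.0: no
  /0 0.0.0.0: MATCH
Selected: next-hop 192.96.210.89 via eth1 (matched /0)


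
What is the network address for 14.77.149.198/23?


IP:   00001110.01001101.10010101.11000110
Mask: 11111111.11111111.11111110.00000000
AND operation:
Net:  00001110.01001101.10010100.00000000
Network: 14.77.148.0/23


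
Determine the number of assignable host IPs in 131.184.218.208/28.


Host bits = 32 - 28 = 4
Total addresses = 2^4 = 16
Usable = total - 2 (network and broadcast)
Usable hosts: 14


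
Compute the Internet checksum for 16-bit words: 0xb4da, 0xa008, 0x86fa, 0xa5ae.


Sum all words (with carry folding):
+ 0xb4da = 0xb4da
+ 0xa008 = 0x54e3
+ 0x86fa = 0xdbdd
+ 0xa5ae = 0x818c
One's complement: ~0x818c
Checksum = 0x7e73


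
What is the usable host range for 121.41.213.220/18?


Network: 121.41.192.0
Broadcast: 121.41.255.255
First usable = network + 1
Last usable = broadcast - 1
Range: 121.41.192.1 to 121.41.255.254


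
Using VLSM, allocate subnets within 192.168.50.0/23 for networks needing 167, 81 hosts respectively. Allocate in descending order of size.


167 hosts -> /24 (254 usable): 192.168.50.0/24
81 hosts -> /25 (126 usable): 192.168.51.0/25
Allocation: 192.168.50.0/24 (167 hosts, 254 usable); 192.168.51.0/25 (81 hosts, 126 usable)


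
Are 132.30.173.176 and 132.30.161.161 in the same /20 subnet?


Mask: 255.255.240.0
132.30.173.176 AND mask = 132.30.160.0
132.30.161.161 AND mask = 132.30.160.0
Yes, same subnet (132.30.160.0)


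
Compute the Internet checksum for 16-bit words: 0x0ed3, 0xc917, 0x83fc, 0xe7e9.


Sum all words (with carry folding):
+ 0x0ed3 = 0x0ed3
+ 0xc917 = 0xd7ea
+ 0x83fc = 0x5be7
+ 0xe7e9 = 0x43d1
One's complement: ~0x43d1
Checksum = 0xbc2e


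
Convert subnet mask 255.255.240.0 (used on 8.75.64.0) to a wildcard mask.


Subnet mask: 255.255.240.0
Wildcard = 255.255.255.255 - subnet mask
255 - 255 = 0
255 - 255 = 0
255 - 240 = 15
255 - 0 = 255
Wildcard: 0.0.15.255


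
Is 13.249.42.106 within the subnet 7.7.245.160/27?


Subnet network: 7.7.245.160
Test IP AND mask: 13.249.42.96
No, 13.249.42.106 is not in 7.7.245.160/27


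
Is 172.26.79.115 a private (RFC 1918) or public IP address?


RFC 1918 private ranges:
  10.0.0.0/8 (10.0.0.0 - 10.255.255.255)
  172.16.0.0/12 (172.16.0.0 - 172.31.255.255)
  192.168.0.0/16 (192.168.0.0 - 192.168.255.255)
Private (in 172.16.0.0/12)


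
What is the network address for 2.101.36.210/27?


IP:   00000010.01100101.00100100.11010010
Mask: 11111111.11111111.11111111.11100000
AND operation:
Net:  00000010.01100101.00100100.11000000
Network: 2.101.36.192/27


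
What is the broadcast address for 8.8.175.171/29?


Network: 8.8.175.168/29
Host bits = 3
Set all host bits to 1:
Broadcast: 8.8.175.175


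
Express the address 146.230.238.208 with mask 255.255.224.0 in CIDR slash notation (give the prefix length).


Binary: 11111111.11111111.11100000.00000000
Count leading 1s
Prefix: /19


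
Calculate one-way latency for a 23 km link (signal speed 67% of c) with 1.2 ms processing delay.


Speed = 0.67 * 3e5 km/s = 201000 km/s
Propagation delay = 23 / 201000 = 0.0001 s = 0.1144 ms
Processing delay = 1.2 ms
Total one-way latency = 1.3144 ms


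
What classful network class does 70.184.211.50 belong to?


First octet: 70
Binary: 01000110
0xxxxxxx -> Class A (1-126)
Class A, default mask 255.0.0.0 (/8)


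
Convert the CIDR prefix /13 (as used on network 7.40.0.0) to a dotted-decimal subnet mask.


/13 means 13 network bits, 19 host bits
Binary: 11111111111110000000000000000000
Mask: 255.248.0.0


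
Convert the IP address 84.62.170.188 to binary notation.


84 = 01010100
62 = 00111110
170 = 10101010
188 = 10111100
Binary: 01010100.00111110.10101010.10111100


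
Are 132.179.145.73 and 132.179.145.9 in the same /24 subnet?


Mask: 255.255.255.0
132.179.145.73 AND mask = 132.179.145.0
132.179.145.9 AND mask = 132.179.145.0
Yes, same subnet (132.179.145.0)


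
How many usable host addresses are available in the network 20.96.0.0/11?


Host bits = 32 - 11 = 21
Total addresses = 2^21 = 2097152
Usable = total - 2 (network and broadcast)
Usable hosts: 2097150


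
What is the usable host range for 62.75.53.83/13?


Network: 62.72.0.0
Broadcast: 62.79.255.255
First usable = network + 1
Last usable = broadcast - 1
Range: 62.72.0.1 to 62.79.255.254


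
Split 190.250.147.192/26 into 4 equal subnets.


New prefix = 26 + 2 = 28
Each subnet has 16 addresses
  190.250.147.192/28
  190.250.147.208/28
  190.250.147.224/28
  190.250.147.240/28
Subnets: 190.250.147.192/28, 190.250.147.208/28, 190.250.147.224/28, 190.250.147.240/28


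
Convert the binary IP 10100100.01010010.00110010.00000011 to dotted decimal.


10100100 = 164
01010010 = 82
00110010 = 50
00000011 = 3
IP: 164.82.50.3


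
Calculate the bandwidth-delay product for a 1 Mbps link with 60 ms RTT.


BDP = bandwidth * RTT
= 1 Mbps * 60 ms
= 1 * 1e6 * 60 / 1000 bits
= 60000 bits
= 7500 bytes
= 7.3242 KB
BDP = 60000 bits (7500 bytes)


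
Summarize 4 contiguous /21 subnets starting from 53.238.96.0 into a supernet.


Original prefix: /21
Number of subnets: 4 = 2^2
New prefix = 21 - 2 = 19
Supernet: 53.238.96.0/19


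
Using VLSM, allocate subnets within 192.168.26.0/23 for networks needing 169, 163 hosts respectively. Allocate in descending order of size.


169 hosts -> /24 (254 usable): 192.168.26.0/24
163 hosts -> /24 (254 usable): 192.168.27.0/24
Allocation: 192.168.26.0/24 (169 hosts, 254 usable); 192.168.27.0/24 (163 hosts, 254 usable)


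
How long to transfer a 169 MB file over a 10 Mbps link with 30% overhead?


Effective throughput = 10 * (1 - 30/100) = 7 Mbps
File size in Mb = 169 * 8 = 1352 Mb
Time = 1352 / 7
Time = 193.1429 seconds


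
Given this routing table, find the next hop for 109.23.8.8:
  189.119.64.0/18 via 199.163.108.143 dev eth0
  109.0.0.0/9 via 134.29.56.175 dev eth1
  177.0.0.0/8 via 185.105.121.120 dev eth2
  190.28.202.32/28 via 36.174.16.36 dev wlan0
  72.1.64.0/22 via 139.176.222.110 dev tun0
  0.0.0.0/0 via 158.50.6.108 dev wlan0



Longest prefix match for 109.23.8.8:
  /18 189.119.64.0: no
  /9 109.0.0.0: MATCH
  /8 177.0.0.0: no
  /28 190.28.202.32: no
  /22 72.1.64.0: no
  /0 0.0.0.0: MATCH
Selected: next-hop 134.29.56.175 via eth1 (matched /9)


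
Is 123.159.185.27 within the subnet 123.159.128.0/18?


Subnet network: 123.159.128.0
Test IP AND mask: 123.159.128.0
Yes, 123.159.185.27 is in 123.159.128.0/18


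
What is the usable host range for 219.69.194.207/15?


Network: 219.68.0.0
Broadcast: 219.69.255.255
First usable = network + 1
Last usable = broadcast - 1
Range: 219.68.0.1 to 219.69.255.254


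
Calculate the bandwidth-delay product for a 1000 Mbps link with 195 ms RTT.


BDP = bandwidth * RTT
= 1000 Mbps * 195 ms
= 1000 * 1e6 * 195 / 1000 bits
= 195000000 bits
= 24375000 bytes
= 23803.7109 KB
BDP = 195000000 bits (24375000 bytes)


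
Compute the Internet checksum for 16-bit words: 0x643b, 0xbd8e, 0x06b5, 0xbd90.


Sum all words (with carry folding):
+ 0x643b = 0x643b
+ 0xbd8e = 0x21ca
+ 0x06b5 = 0x287f
+ 0xbd90 = 0xe60f
One's complement: ~0xe60f
Checksum = 0x19f0


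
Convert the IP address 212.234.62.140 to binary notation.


212 = 11010100
234 = 11101010
62 = 00111110
140 = 10001100
Binary: 11010100.11101010.00111110.10001100


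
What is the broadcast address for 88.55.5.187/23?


Network: 88.55.4.0/23
Host bits = 9
Set all host bits to 1:
Broadcast: 88.55.5.255


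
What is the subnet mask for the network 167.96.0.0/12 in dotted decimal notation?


/12 means 12 network bits, 20 host bits
Binary: 11111111111100000000000000000000
Mask: 255.240.0.0


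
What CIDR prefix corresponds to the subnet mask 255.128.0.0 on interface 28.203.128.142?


Binary: 11111111.10000000.00000000.00000000
Count leading 1s
Prefix: /9


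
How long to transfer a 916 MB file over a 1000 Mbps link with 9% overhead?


Effective throughput = 1000 * (1 - 9/100) = 910 Mbps
File size in Mb = 916 * 8 = 7328 Mb
Time = 7328 / 910
Time = 8.0527 seconds


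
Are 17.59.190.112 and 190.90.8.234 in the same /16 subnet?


Mask: 255.255.0.0
17.59.190.112 AND mask = 17.59.0.0
190.90.8.234 AND mask = 190.90.0.0
No, different subnets (17.59.0.0 vs 190.90.0.0)


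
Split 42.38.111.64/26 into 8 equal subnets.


New prefix = 26 + 3 = 29
Each subnet has 8 addresses
  42.38.111.64/29
  42.38.111.72/29
  42.38.111.80/29
  42.38.111.88/29
  42.38.111.96/29
  42.38.111.104/29
  42.38.111.112/29
  42.38.111.120/29
Subnets: 42.38.111.64/29, 42.38.111.72/29, 42.38.111.80/29, 42.38.111.88/29, 42.38.111.96/29, 42.38.111.104/29, 42.38.111.112/29, 42.38.111.120/29


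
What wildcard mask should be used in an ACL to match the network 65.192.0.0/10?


Subnet mask: 255.192.0.0
Wildcard = 255.255.255.255 - subnet mask
255 - 255 = 0
255 - 192 = 63
255 - 0 = 255
255 - 0 = 255
Wildcard: 0.63.255.255


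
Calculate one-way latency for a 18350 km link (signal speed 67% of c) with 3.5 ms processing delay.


Speed = 0.67 * 3e5 km/s = 201000 km/s
Propagation delay = 18350 / 201000 = 0.0913 s = 91.2935 ms
Processing delay = 3.5 ms
Total one-way latency = 94.7935 ms


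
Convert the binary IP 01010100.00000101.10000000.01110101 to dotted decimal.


01010100 = 84
00000101 = 5
10000000 = 128
01110101 = 117
IP: 84.5.128.117


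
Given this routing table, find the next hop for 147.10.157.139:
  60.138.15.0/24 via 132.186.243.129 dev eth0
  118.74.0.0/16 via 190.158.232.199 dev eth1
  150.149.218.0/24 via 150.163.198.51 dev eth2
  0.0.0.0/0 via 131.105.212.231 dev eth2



Longest prefix match for 147.10.157.139:
  /24 60.138.15.0: no
  /16 118.74.0.0: no
  /24 150.149.218.0: no
  /0 0.0.0.0: MATCH
Selected: next-hop 131.105.212.231 via eth2 (matched /0)


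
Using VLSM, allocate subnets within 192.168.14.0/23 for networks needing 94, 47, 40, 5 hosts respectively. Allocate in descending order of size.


94 hosts -> /25 (126 usable): 192.168.14.0/25
47 hosts -> /26 (62 usable): 192.168.14.128/26
40 hosts -> /26 (62 usable): 192.168.14.192/26
5 hosts -> /29 (6 usable): 192.168.15.0/29
Allocation: 192.168.14.0/25 (94 hosts, 126 usable); 192.168.14.128/26 (47 hosts, 62 usable); 192.168.14.192/26 (40 hosts, 62 usable); 192.168.15.0/29 (5 hosts, 6 usable)


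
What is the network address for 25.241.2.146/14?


IP:   00011001.11110001.00000010.10010010
Mask: 11111111.11111100.00000000.00000000
AND operation:
Net:  00011001.11110000.00000000.00000000
Network: 25.240.0.0/14


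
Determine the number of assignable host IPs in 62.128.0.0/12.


Host bits = 32 - 12 = 20
Total addresses = 2^20 = 1048576
Usable = total - 2 (network and broadcast)
Usable hosts: 1048574


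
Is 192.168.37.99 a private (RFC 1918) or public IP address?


RFC 1918 private ranges:
  10.0.0.0/8 (10.0.0.0 - 10.255.255.255)
  172.16.0.0/12 (172.16.0.0 - 172.31.255.255)
  192.168.0.0/16 (192.168.0.0 - 192.168.255.255)
Private (in 192.168.0.0/16)


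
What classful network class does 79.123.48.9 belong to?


First octet: 79
Binary: 01001111
0xxxxxxx -> Class A (1-126)
Class A, default mask 255.0.0.0 (/8)


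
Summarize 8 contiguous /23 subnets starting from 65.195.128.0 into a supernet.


Original prefix: /23
Number of subnets: 8 = 2^3
New prefix = 23 - 3 = 20
Supernet: 65.195.128.0/20


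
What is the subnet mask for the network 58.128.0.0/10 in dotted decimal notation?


/10 means 10 network bits, 22 host bits
Binary: 11111111110000000000000000000000
Mask: 255.192.0.0


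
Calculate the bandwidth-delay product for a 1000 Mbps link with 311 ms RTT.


BDP = bandwidth * RTT
= 1000 Mbps * 311 ms
= 1000 * 1e6 * 311 / 1000 bits
= 311000000 bits
= 38875000 bytes
= 37963.8672 KB
BDP = 311000000 bits (38875000 bytes)


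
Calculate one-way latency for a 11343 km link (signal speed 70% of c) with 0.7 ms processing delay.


Speed = 0.7 * 3e5 km/s = 210000 km/s
Propagation delay = 11343 / 210000 = 0.054 s = 54.0143 ms
Processing delay = 0.7 ms
Total one-way latency = 54.7143 ms


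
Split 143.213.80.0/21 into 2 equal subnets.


New prefix = 21 + 1 = 22
Each subnet has 1024 addresses
  143.213.80.0/22
  143.213.84.0/22
Subnets: 143.213.80.0/22, 143.213.84.0/22


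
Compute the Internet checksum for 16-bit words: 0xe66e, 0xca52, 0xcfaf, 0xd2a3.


Sum all words (with carry folding):
+ 0xe66e = 0xe66e
+ 0xca52 = 0xb0c1
+ 0xcfaf = 0x8071
+ 0xd2a3 = 0x5315
One's complement: ~0x5315
Checksum = 0xacea


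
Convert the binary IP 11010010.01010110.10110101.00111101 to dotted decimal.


11010010 = 210
01010110 = 86
10110101 = 181
00111101 = 61
IP: 210.86.181.61


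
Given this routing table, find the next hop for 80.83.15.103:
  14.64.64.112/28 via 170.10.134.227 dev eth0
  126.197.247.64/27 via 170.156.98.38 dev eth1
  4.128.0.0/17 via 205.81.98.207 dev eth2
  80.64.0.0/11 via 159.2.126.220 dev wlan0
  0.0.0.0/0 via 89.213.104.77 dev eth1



Longest prefix match for 80.83.15.103:
  /28 14.64.64.112: no
  /27 126.197.247.64: no
  /17 4.128.0.0: no
  /11 80.64.0.0: MATCH
  /0 0.0.0.0: MATCH
Selected: next-hop 159.2.126.220 via wlan0 (matched /11)


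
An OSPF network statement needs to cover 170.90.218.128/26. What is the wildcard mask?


Subnet mask: 255.255.255.192
Wildcard = 255.255.255.255 - subnet mask
255 - 255 = 0
255 - 255 = 0
255 - 255 = 0
255 - 192 = 63
Wildcard: 0.0.0.63


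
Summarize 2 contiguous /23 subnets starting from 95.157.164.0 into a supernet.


Original prefix: /23
Number of subnets: 2 = 2^1
New prefix = 23 - 1 = 22
Supernet: 95.157.164.0/22


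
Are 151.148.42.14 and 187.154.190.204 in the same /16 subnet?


Mask: 255.255.0.0
151.148.42.14 AND mask = 151.148.0.0
187.154.190.204 AND mask = 187.154.0.0
No, different subnets (151.148.0.0 vs 187.154.0.0)
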